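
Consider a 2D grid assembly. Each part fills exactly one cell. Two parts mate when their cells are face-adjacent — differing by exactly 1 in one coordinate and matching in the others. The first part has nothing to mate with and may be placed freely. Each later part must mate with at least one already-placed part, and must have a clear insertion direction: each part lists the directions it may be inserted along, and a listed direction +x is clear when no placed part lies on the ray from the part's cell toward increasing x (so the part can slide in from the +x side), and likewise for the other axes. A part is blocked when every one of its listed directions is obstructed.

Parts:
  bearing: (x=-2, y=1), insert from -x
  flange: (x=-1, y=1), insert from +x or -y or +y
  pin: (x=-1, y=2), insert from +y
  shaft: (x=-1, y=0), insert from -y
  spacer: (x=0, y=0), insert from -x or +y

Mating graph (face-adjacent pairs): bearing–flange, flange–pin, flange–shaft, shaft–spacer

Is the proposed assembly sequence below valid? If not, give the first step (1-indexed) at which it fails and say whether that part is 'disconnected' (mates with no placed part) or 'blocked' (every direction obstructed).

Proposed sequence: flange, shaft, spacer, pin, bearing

Valid

1. flange@(-1, 1) [+x clear] — {flange}
2. shaft@(-1, 0) [-y clear] — {flange, shaft}
3. spacer@(0, 0) [+y clear] — {flange, shaft, spacer}
4. pin@(-1, 2) [+y clear] — {flange, pin, shaft, spacer}
5. bearing@(-2, 1) [-x clear] — {bearing, flange, pin, shaft, spacer}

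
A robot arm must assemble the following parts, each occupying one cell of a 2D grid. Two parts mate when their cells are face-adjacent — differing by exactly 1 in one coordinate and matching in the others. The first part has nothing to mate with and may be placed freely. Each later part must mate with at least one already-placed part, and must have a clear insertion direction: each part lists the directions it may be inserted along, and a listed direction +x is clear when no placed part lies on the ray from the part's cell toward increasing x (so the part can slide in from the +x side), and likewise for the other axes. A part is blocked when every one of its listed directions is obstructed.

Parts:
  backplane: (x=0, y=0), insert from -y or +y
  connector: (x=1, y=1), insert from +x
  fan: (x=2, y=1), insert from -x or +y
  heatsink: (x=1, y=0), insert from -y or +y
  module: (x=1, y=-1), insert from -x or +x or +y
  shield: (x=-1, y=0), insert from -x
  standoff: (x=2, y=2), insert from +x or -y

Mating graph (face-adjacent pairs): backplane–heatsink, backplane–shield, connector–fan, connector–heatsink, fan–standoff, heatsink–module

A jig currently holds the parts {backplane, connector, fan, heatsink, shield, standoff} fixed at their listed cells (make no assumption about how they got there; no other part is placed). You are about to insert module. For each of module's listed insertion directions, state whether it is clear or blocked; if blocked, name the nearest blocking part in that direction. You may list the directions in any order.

+x: clear; +y: blocked by heatsink; -x: clear

-x: ray from module(1, -1) has no placed part ⇒ clear
+x: ray from module(1, -1) has no placed part ⇒ clear
+y: nearest on ray is heatsink@(1, 0) ⇒ blocked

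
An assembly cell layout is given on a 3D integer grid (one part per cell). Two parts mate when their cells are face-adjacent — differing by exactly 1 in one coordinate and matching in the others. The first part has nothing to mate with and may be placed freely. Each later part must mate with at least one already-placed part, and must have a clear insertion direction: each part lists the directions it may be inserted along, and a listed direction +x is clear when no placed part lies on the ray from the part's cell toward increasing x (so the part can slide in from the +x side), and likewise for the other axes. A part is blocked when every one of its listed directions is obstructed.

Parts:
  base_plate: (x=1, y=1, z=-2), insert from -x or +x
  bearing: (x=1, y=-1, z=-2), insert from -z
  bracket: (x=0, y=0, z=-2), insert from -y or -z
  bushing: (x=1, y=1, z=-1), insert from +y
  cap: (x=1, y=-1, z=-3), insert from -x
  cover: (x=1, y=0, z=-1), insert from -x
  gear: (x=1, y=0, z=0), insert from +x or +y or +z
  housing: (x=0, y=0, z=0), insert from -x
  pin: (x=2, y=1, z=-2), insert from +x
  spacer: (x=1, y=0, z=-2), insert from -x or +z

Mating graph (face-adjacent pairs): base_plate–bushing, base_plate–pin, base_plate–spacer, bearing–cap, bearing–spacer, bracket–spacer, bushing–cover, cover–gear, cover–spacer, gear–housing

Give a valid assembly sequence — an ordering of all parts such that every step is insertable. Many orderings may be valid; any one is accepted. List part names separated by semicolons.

pin; base_plate; bushing; cover; gear; housing; spacer; bearing; bracket; cap

1. pin@(2, 1, -2) [+x clear] — {pin}
2. base_plate@(1, 1, -2) [-x clear] — {base_plate, pin}
3. bushing@(1, 1, -1) [+y clear] — {base_plate, bushing, pin}
4. cover@(1, 0, -1) [-x clear] — {base_plate, bushing, cover, pin}
5. gear@(1, 0, 0) [+x clear] — {base_plate, bushing, cover, gear, pin}
6. housing@(0, 0, 0) [-x clear] — {base_plate, bushing, cover, gear, housing, pin}
7. spacer@(1, 0, -2) [-x clear] — {base_plate, bushing, cover, gear, housing, pin, spacer}
8. bearing@(1, -1, -2) [-z clear] — {base_plate, bearing, bushing, cover, gear, housing, pin, spacer}
9. bracket@(0, 0, -2) [-y clear] — {base_plate, bearing, bracket, bushing, cover, gear, housing, pin, spacer}
10. cap@(1, -1, -3) [-x clear] — {base_plate, bearing, bracket, bushing, cap, cover, gear, housing, pin, spacer}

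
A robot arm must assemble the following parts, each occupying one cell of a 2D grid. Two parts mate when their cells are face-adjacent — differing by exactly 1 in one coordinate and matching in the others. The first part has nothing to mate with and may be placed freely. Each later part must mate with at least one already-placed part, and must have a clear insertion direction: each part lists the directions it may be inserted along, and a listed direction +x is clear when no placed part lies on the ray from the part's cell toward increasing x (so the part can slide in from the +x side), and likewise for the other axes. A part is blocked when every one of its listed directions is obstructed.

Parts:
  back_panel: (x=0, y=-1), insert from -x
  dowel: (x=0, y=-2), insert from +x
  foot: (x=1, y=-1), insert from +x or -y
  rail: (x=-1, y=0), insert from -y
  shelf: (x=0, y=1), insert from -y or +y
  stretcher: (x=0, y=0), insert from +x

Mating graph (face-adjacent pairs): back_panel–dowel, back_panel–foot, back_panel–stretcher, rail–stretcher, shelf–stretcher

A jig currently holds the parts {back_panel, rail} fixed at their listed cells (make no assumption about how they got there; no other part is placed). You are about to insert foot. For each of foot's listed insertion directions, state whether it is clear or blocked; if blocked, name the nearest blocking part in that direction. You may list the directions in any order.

+x: ray from foot(1, -1) has no placed part ⇒ clear
-y: ray from foot(1, -1) has no placed part ⇒ clear

+x: clear; -y: clear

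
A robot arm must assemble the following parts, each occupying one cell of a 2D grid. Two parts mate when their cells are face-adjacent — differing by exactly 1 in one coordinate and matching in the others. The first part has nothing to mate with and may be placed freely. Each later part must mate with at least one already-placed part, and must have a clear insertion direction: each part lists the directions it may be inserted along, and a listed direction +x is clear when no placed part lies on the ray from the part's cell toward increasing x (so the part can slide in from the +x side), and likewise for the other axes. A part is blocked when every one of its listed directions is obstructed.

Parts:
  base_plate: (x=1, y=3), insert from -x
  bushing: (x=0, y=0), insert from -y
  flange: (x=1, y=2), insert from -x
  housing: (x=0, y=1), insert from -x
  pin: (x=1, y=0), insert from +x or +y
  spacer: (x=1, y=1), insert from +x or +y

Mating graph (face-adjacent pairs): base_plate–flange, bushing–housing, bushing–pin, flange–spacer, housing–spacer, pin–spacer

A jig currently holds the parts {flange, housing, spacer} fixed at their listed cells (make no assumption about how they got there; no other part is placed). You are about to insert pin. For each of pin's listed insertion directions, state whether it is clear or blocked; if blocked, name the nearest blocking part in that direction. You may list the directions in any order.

+x: clear; +y: blocked by spacer

+x: ray from pin(1, 0) has no placed part ⇒ clear
+y: nearest on ray is spacer@(1, 1) ⇒ blocked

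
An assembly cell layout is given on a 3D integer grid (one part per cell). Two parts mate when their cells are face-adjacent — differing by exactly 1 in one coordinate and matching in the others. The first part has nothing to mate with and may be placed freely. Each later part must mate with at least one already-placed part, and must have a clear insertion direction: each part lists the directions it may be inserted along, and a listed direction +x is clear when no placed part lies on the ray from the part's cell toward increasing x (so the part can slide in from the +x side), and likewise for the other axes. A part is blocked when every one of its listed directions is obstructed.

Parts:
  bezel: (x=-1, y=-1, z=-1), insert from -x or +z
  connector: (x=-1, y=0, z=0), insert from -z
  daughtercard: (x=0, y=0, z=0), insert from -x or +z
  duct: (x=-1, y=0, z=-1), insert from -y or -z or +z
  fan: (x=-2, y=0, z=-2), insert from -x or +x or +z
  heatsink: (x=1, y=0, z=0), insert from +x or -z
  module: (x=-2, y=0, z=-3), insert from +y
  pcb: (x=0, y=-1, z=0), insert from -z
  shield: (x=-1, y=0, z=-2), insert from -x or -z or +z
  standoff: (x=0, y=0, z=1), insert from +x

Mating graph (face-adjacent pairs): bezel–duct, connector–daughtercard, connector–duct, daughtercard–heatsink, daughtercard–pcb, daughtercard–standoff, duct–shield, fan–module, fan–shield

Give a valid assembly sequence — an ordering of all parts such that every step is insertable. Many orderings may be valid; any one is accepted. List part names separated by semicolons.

1. daughtercard@(0, 0, 0) [-x clear] — {daughtercard}
2. standoff@(0, 0, 1) [+x clear] — {daughtercard, standoff}
3. heatsink@(1, 0, 0) [+x clear] — {daughtercard, heatsink, standoff}
4. pcb@(0, -1, 0) [-z clear] — {daughtercard, heatsink, pcb, standoff}
5. connector@(-1, 0, 0) [-z clear] — {connector, daughtercard, heatsink, pcb, standoff}
6. duct@(-1, 0, -1) [-y clear] — {connector, daughtercard, duct, heatsink, pcb, standoff}
7. bezel@(-1, -1, -1) [-x clear] — {bezel, connector, daughtercard, duct, heatsink, pcb, standoff}
8. shield@(-1, 0, -2) [-x clear] — {bezel, connector, daughtercard, duct, heatsink, pcb, shield, standoff}
9. fan@(-2, 0, -2) [-x clear] — {bezel, connector, daughtercard, duct, fan, heatsink, pcb, shield, standoff}
10. module@(-2, 0, -3) [+y clear] — {bezel, connector, daughtercard, duct, fan, heatsink, module, pcb, shield, standoff}

daughtercard; standoff; heatsink; pcb; connector; duct; bezel; shield; fan; module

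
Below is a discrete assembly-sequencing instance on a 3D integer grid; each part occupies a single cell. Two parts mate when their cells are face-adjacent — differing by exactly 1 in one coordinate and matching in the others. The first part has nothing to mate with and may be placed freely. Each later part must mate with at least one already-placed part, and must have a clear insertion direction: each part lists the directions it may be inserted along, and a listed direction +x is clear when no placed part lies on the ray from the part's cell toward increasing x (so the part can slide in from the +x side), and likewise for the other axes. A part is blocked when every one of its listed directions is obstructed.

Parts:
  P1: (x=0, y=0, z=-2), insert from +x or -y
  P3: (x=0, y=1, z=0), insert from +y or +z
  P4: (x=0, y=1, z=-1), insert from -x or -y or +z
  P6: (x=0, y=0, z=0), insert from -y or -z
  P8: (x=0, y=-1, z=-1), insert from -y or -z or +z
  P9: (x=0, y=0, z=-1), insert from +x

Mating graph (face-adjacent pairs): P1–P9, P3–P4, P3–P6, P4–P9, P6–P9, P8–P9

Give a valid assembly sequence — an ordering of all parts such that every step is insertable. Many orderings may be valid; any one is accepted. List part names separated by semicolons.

P9; P6; P4; P1; P3; P8

1. P9@(0, 0, -1) [+x clear] — {P9}
2. P6@(0, 0, 0) [-y clear] — {P6, P9}
3. P4@(0, 1, -1) [-x clear] — {P4, P6, P9}
4. P1@(0, 0, -2) [+x clear] — {P1, P4, P6, P9}
5. P3@(0, 1, 0) [+y clear] — {P1, P3, P4, P6, P9}
6. P8@(0, -1, -1) [-y clear] — {P1, P3, P4, P6, P8, P9}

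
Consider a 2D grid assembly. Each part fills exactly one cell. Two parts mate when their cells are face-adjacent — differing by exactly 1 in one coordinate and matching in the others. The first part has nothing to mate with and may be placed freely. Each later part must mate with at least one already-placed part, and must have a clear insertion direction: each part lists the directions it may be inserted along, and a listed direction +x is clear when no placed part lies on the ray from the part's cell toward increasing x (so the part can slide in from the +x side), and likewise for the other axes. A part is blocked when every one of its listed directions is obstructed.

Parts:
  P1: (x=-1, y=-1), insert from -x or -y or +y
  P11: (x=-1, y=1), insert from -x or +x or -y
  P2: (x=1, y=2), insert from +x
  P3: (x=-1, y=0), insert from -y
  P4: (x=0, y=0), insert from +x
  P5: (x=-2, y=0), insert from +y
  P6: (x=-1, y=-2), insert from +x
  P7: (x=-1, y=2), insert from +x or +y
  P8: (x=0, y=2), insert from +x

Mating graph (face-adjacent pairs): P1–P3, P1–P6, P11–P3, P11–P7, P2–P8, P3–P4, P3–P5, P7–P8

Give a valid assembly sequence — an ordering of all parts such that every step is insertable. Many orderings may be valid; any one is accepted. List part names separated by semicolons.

P7; P8; P11; P2; P3; P1; P6; P4; P5

1. P7@(-1, 2) [+x clear] — {P7}
2. P8@(0, 2) [+x clear] — {P7, P8}
3. P11@(-1, 1) [-x clear] — {P11, P7, P8}
4. P2@(1, 2) [+x clear] — {P11, P2, P7, P8}
5. P3@(-1, 0) [-y clear] — {P11, P2, P3, P7, P8}
6. P1@(-1, -1) [-x clear] — {P1, P11, P2, P3, P7, P8}
7. P6@(-1, -2) [+x clear] — {P1, P11, P2, P3, P6, P7, P8}
8. P4@(0, 0) [+x clear] — {P1, P11, P2, P3, P4, P6, P7, P8}
9. P5@(-2, 0) [+y clear] — {P1, P11, P2, P3, P4, P5, P6, P7, P8}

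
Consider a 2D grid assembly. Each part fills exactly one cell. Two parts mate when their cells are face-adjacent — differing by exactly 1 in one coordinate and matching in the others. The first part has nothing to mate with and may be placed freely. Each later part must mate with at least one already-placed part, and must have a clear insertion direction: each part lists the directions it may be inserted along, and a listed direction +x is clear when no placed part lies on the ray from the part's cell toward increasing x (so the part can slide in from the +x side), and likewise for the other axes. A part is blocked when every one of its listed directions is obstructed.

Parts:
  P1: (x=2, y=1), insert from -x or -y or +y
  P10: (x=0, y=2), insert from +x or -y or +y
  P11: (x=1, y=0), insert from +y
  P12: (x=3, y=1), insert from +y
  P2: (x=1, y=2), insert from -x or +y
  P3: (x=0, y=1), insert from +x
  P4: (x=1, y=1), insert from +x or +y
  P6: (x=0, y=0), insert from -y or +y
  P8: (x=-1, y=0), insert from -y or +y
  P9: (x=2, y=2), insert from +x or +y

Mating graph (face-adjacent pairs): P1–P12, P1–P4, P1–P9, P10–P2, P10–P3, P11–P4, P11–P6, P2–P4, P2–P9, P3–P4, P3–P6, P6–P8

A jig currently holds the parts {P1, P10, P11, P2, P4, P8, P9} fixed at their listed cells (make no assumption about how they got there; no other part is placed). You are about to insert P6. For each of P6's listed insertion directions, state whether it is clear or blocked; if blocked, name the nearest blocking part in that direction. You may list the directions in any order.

+y: blocked by P10; -y: clear

-y: ray from P6(0, 0) has no placed part ⇒ clear
+y: nearest on ray is P10@(0, 2) ⇒ blocked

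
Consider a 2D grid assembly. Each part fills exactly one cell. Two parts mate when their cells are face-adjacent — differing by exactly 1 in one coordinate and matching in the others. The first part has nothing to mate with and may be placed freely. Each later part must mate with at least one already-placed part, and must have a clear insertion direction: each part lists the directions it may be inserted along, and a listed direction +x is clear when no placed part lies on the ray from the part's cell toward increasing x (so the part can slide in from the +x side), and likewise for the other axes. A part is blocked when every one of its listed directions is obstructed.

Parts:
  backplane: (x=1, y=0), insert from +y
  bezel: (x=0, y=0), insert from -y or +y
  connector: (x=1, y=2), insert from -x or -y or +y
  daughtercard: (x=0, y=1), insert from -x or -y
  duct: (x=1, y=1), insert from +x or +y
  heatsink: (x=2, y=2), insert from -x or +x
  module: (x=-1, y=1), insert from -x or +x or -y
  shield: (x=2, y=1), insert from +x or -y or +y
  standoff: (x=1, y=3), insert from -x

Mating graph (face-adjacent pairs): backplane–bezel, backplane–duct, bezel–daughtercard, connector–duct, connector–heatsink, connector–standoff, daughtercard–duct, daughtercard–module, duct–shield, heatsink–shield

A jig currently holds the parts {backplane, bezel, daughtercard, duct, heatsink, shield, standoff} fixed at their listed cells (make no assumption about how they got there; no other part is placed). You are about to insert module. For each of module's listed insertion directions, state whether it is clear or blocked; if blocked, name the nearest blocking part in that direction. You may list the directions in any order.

-x: ray from module(-1, 1) has no placed part ⇒ clear
+x: nearest on ray is daughtercard@(0, 1) ⇒ blocked
-y: ray from module(-1, 1) has no placed part ⇒ clear

+x: blocked by daughtercard; -x: clear; -y: clear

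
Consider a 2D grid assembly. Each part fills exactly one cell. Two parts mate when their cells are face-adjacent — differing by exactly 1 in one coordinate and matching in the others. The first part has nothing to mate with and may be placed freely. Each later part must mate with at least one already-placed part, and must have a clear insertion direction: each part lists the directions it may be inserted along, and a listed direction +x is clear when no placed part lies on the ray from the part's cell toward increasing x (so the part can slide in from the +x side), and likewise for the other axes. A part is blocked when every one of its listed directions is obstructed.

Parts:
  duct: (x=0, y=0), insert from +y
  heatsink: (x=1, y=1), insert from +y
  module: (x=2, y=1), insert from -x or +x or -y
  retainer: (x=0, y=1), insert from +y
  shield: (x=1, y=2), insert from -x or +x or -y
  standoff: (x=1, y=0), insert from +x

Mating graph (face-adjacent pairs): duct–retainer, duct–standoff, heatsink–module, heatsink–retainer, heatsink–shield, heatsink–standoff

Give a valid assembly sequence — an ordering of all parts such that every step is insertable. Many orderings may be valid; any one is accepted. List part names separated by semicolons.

1. standoff@(1, 0) [+x clear] — {standoff}
2. duct@(0, 0) [+y clear] — {duct, standoff}
3. retainer@(0, 1) [+y clear] — {duct, retainer, standoff}
4. heatsink@(1, 1) [+y clear] — {duct, heatsink, retainer, standoff}
5. module@(2, 1) [+x clear] — {duct, heatsink, module, retainer, standoff}
6. shield@(1, 2) [-x clear] — {duct, heatsink, module, retainer, shield, standoff}

standoff; duct; retainer; heatsink; module; shield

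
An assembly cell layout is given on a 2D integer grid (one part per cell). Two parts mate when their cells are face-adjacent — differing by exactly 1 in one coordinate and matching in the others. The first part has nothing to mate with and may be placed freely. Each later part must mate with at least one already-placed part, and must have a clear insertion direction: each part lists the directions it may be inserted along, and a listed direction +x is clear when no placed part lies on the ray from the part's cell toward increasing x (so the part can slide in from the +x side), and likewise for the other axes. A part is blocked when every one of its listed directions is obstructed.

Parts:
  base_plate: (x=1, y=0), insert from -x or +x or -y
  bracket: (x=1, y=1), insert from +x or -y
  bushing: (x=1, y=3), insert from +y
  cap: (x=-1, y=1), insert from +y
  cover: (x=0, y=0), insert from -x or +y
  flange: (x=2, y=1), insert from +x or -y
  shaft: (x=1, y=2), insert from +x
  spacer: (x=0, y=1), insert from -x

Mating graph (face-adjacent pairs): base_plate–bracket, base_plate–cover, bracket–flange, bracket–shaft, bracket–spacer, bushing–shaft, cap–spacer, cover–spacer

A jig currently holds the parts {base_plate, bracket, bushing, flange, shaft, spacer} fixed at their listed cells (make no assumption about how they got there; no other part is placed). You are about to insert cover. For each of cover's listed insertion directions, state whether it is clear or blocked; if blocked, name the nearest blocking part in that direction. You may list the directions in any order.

-x: ray from cover(0, 0) has no placed part ⇒ clear
+y: nearest on ray is spacer@(0, 1) ⇒ blocked

+y: blocked by spacer; -x: clear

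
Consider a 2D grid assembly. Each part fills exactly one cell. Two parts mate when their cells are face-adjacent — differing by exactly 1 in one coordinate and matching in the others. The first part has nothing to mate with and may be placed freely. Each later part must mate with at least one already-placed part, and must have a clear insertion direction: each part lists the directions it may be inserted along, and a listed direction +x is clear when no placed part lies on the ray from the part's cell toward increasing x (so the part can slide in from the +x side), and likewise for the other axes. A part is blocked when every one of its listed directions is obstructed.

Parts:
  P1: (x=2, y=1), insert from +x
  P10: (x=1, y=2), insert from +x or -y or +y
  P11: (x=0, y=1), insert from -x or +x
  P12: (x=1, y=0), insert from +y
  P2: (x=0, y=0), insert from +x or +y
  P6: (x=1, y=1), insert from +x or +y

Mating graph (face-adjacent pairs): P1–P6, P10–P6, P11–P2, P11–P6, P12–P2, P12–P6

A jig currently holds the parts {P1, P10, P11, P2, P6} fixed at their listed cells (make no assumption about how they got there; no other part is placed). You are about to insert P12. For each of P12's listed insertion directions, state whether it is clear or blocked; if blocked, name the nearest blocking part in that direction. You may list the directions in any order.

+y: nearest on ray is P6@(1, 1) ⇒ blocked

+y: blocked by P6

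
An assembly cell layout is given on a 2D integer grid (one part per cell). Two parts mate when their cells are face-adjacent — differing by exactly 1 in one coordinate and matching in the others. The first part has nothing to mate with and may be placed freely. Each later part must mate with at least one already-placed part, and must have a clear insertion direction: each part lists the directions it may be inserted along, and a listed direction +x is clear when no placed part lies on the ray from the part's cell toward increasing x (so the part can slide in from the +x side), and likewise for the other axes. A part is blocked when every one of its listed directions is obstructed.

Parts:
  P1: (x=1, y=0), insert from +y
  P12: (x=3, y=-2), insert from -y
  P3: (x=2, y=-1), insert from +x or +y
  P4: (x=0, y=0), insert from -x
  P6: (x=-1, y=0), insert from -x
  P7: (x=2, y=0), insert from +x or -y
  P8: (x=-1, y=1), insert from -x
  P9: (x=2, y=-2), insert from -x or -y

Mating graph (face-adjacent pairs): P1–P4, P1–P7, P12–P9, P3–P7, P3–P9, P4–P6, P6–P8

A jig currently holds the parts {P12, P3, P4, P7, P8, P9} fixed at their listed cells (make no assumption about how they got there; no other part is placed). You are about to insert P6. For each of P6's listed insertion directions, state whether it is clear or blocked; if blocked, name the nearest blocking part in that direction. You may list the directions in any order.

-x: clear

-x: ray from P6(-1, 0) has no placed part ⇒ clear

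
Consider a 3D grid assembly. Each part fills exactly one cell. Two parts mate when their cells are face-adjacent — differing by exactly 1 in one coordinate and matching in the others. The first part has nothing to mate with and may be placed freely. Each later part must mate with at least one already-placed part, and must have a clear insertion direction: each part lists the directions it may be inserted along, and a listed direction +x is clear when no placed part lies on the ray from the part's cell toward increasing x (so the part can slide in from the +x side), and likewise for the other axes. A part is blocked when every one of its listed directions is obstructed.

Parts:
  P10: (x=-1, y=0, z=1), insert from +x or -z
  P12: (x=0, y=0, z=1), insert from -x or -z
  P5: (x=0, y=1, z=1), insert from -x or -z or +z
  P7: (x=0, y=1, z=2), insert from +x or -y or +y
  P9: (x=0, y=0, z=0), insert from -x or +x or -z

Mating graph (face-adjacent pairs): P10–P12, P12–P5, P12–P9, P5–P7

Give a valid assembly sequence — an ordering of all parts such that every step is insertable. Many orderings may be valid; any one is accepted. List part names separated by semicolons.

1. P5@(0, 1, 1) [-x clear] — {P5}
2. P12@(0, 0, 1) [-x clear] — {P12, P5}
3. P10@(-1, 0, 1) [-z clear] — {P10, P12, P5}
4. P9@(0, 0, 0) [-x clear] — {P10, P12, P5, P9}
5. P7@(0, 1, 2) [+x clear] — {P10, P12, P5, P7, P9}

P5; P12; P10; P9; P7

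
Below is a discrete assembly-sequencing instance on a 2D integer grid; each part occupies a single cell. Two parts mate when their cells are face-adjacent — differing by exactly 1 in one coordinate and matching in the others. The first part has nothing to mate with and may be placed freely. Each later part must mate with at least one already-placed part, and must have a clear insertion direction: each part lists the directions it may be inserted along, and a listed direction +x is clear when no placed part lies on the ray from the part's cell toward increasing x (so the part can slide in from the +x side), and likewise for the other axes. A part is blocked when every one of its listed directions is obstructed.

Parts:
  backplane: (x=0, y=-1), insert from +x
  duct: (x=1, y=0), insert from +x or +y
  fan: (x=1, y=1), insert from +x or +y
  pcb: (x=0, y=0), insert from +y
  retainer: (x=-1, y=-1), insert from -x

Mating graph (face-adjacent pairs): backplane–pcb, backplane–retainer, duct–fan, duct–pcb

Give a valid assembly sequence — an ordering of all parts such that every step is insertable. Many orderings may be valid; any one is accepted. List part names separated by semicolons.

1. retainer@(-1, -1) [-x clear] — {retainer}
2. backplane@(0, -1) [+x clear] — {backplane, retainer}
3. pcb@(0, 0) [+y clear] — {backplane, pcb, retainer}
4. duct@(1, 0) [+x clear] — {backplane, duct, pcb, retainer}
5. fan@(1, 1) [+x clear] — {backplane, duct, fan, pcb, retainer}

retainer; backplane; pcb; duct; fan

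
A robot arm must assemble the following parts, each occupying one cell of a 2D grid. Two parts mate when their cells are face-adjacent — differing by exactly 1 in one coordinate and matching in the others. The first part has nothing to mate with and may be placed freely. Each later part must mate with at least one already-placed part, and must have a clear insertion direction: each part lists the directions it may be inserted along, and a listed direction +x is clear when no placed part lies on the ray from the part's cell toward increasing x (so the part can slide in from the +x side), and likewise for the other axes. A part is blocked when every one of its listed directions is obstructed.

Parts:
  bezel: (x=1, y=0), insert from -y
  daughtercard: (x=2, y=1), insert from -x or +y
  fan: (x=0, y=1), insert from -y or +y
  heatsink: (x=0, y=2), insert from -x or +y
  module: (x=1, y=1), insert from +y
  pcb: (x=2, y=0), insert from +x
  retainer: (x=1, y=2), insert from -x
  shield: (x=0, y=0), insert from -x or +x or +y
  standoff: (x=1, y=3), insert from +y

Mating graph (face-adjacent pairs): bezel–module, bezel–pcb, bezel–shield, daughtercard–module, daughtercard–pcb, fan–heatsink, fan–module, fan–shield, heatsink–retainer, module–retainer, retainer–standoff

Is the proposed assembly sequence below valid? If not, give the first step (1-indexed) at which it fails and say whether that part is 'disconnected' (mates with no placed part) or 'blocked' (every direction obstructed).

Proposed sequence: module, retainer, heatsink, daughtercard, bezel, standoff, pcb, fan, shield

1. module@(1, 1) [+y clear] — {module}
2. retainer@(1, 2) [-x clear] — {module, retainer}
3. heatsink@(0, 2) [-x clear] — {heatsink, module, retainer}
4. daughtercard@(2, 1) [+y clear] — {daughtercard, heatsink, module, retainer}
5. bezel@(1, 0) [-y clear] — {bezel, daughtercard, heatsink, module, retainer}
6. standoff@(1, 3) [+y clear] — {bezel, daughtercard, heatsink, module, retainer, standoff}
7. pcb@(2, 0) [+x clear] — {bezel, daughtercard, heatsink, module, pcb, retainer, standoff}
8. fan@(0, 1) [-y clear] — {bezel, daughtercard, fan, heatsink, module, pcb, retainer, standoff}
9. shield@(0, 0) [-x clear] — {bezel, daughtercard, fan, heatsink, module, pcb, retainer, shield, standoff}

Valid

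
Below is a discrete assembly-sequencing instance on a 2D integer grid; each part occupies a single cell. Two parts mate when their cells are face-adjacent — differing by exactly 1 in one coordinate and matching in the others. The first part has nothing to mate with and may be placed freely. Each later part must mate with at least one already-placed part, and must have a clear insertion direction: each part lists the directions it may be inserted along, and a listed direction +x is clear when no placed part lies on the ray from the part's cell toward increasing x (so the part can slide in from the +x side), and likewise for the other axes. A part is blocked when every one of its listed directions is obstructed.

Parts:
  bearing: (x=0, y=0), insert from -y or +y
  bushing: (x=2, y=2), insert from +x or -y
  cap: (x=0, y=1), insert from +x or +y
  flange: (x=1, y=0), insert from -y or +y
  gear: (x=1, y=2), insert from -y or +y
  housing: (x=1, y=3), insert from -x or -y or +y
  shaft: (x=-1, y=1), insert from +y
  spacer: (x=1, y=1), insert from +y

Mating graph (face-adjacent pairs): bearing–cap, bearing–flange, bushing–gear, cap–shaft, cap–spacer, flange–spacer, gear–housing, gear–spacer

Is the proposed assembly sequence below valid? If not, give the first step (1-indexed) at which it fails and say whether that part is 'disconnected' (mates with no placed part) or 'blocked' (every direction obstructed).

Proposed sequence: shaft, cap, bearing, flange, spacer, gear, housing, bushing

Valid

1. shaft@(-1, 1) [+y clear] — {shaft}
2. cap@(0, 1) [+x clear] — {cap, shaft}
3. bearing@(0, 0) [-y clear] — {bearing, cap, shaft}
4. flange@(1, 0) [-y clear] — {bearing, cap, flange, shaft}
5. spacer@(1, 1) [+y clear] — {bearing, cap, flange, shaft, spacer}
6. gear@(1, 2) [+y clear] — {bearing, cap, flange, gear, shaft, spacer}
7. housing@(1, 3) [-x clear] — {bearing, cap, flange, gear, housing, shaft, spacer}
8. bushing@(2, 2) [+x clear] — {bearing, bushing, cap, flange, gear, housing, shaft, spacer}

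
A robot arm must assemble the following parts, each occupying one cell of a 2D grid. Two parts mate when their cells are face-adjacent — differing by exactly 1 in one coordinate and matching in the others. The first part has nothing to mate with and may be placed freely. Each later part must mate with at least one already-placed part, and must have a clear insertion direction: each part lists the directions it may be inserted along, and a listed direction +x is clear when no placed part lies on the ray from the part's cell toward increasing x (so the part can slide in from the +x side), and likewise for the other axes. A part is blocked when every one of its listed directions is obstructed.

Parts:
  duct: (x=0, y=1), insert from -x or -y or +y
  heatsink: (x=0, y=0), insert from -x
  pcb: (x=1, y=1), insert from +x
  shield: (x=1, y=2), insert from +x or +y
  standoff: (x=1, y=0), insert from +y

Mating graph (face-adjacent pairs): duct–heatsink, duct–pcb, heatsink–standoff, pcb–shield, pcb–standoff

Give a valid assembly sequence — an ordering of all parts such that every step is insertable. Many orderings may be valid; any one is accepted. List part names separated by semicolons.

standoff; pcb; shield; heatsink; duct

1. standoff@(1, 0) [+y clear] — {standoff}
2. pcb@(1, 1) [+x clear] — {pcb, standoff}
3. shield@(1, 2) [+x clear] — {pcb, shield, standoff}
4. heatsink@(0, 0) [-x clear] — {heatsink, pcb, shield, standoff}
5. duct@(0, 1) [-x clear] — {duct, heatsink, pcb, shield, standoff}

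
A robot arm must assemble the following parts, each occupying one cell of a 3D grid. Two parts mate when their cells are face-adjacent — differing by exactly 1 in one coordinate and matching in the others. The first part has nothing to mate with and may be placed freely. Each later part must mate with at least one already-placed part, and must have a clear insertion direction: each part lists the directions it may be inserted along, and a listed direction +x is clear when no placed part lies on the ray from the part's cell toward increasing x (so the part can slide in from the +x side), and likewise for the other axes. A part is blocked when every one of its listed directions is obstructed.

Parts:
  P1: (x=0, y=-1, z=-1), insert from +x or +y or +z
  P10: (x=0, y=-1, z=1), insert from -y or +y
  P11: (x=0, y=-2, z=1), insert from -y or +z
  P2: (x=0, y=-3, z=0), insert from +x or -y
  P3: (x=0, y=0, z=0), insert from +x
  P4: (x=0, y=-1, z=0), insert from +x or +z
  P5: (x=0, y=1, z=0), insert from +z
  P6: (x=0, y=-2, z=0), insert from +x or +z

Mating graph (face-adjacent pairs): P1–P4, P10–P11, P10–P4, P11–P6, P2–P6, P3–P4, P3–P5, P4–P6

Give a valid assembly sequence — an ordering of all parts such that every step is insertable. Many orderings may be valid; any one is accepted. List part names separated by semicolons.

1. P10@(0, -1, 1) [-y clear] — {P10}
2. P11@(0, -2, 1) [-y clear] — {P10, P11}
3. P6@(0, -2, 0) [+x clear] — {P10, P11, P6}
4. P2@(0, -3, 0) [+x clear] — {P10, P11, P2, P6}
5. P4@(0, -1, 0) [+x clear] — {P10, P11, P2, P4, P6}
6. P3@(0, 0, 0) [+x clear] — {P10, P11, P2, P3, P4, P6}
7. P1@(0, -1, -1) [+x clear] — {P1, P10, P11, P2, P3, P4, P6}
8. P5@(0, 1, 0) [+z clear] — {P1, P10, P11, P2, P3, P4, P5, P6}

P10; P11; P6; P2; P4; P3; P1; P5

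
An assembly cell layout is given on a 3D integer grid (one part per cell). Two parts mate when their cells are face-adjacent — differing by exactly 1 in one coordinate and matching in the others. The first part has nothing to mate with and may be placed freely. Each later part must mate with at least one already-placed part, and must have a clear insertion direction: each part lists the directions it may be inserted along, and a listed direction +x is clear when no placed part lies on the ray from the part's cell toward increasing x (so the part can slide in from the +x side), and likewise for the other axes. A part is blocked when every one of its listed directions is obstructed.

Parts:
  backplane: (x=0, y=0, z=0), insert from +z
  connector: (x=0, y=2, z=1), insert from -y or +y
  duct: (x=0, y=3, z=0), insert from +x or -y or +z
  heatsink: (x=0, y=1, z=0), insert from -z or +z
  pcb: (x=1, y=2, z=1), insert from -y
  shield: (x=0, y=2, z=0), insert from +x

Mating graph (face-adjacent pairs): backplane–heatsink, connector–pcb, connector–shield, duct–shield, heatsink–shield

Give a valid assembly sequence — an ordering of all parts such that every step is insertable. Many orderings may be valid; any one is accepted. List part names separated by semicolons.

1. connector@(0, 2, 1) [-y clear] — {connector}
2. pcb@(1, 2, 1) [-y clear] — {connector, pcb}
3. shield@(0, 2, 0) [+x clear] — {connector, pcb, shield}
4. heatsink@(0, 1, 0) [-z clear] — {connector, heatsink, pcb, shield}
5. backplane@(0, 0, 0) [+z clear] — {backplane, connector, heatsink, pcb, shield}
6. duct@(0, 3, 0) [+x clear] — {backplane, connector, duct, heatsink, pcb, shield}

connector; pcb; shield; heatsink; backplane; duct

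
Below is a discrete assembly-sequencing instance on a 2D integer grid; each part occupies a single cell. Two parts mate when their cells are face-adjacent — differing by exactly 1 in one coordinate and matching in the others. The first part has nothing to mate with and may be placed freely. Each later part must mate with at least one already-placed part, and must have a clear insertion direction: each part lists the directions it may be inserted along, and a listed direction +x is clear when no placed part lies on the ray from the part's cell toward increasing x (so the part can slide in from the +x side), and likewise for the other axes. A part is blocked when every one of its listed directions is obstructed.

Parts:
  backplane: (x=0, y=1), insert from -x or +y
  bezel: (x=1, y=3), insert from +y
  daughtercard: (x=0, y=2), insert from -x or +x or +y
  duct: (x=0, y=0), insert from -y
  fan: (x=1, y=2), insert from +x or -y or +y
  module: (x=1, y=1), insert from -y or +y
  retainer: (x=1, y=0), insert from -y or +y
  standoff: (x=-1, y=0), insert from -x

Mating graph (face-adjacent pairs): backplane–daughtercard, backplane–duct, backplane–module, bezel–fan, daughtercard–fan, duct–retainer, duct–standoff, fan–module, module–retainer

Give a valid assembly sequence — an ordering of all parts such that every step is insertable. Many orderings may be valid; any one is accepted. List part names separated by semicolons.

1. standoff@(-1, 0) [-x clear] — {standoff}
2. duct@(0, 0) [-y clear] — {duct, standoff}
3. retainer@(1, 0) [-y clear] — {duct, retainer, standoff}
4. module@(1, 1) [+y clear] — {duct, module, retainer, standoff}
5. backplane@(0, 1) [-x clear] — {backplane, duct, module, retainer, standoff}
6. daughtercard@(0, 2) [-x clear] — {backplane, daughtercard, duct, module, retainer, standoff}
7. fan@(1, 2) [+x clear] — {backplane, daughtercard, duct, fan, module, retainer, standoff}
8. bezel@(1, 3) [+y clear] — {backplane, bezel, daughtercard, duct, fan, module, retainer, standoff}

standoff; duct; retainer; module; backplane; daughtercard; fan; bezel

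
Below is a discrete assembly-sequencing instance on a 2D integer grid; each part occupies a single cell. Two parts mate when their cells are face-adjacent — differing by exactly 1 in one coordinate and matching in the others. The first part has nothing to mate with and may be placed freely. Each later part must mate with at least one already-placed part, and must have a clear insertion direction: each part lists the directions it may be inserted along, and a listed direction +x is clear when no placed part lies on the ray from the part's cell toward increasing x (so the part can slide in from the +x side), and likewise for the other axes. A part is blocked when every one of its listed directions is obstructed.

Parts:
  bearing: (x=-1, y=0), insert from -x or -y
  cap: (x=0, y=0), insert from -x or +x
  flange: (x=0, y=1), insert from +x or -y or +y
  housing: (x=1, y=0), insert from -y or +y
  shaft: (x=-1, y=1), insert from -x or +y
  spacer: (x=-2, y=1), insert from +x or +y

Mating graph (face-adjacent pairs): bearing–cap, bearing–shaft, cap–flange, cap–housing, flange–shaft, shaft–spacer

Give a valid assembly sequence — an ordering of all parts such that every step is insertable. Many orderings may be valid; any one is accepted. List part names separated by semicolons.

bearing; shaft; spacer; flange; cap; housing

1. bearing@(-1, 0) [-x clear] — {bearing}
2. shaft@(-1, 1) [-x clear] — {bearing, shaft}
3. spacer@(-2, 1) [+y clear] — {bearing, shaft, spacer}
4. flange@(0, 1) [+x clear] — {bearing, flange, shaft, spacer}
5. cap@(0, 0) [+x clear] — {bearing, cap, flange, shaft, spacer}
6. housing@(1, 0) [-y clear] — {bearing, cap, flange, housing, shaft, spacer}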